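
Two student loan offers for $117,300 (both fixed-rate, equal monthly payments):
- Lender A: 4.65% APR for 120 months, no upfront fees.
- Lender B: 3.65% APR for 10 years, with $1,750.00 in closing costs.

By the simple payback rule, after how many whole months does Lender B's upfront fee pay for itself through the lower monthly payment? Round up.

Lender A: monthly rate = 4.65%/12 = 0.0038750; payment = 117,300 × 0.0038750 / (1 − (1+0.0038750)^−120) = $1,224.18.
Lender B: at 3.65% the monthly rate is 0.0030417, so the payment is 117,300 × 0.0030417 / (1 − 1.0030417^−120) = $1,168.19.
Monthly savings = $1,224.18 − $1,168.19 = $55.99.
Break-even = $1,750.00 / $55.99 = 31.26 → 32 months.

32 months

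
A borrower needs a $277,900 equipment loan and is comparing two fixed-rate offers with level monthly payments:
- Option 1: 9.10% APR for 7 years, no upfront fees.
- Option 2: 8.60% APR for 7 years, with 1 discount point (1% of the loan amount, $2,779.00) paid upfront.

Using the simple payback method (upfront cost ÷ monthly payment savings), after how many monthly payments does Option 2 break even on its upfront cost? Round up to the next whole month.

Option 1: monthly rate = 9.1%/12 = 0.0075833; payment = 277,900 × 0.0075833 / (1 − (1+0.0075833)^−84) = $4,485.27.
Option 2: at 8.60% the monthly rate is 0.0071667, so the payment is 277,900 × 0.0071667 / (1 − 1.0071667^−84) = $4,414.95.
Monthly savings = $4,485.27 − $4,414.95 = $70.32.
Break-even = $2,779.00 / $70.32 = 39.52 → 40 months.

40 months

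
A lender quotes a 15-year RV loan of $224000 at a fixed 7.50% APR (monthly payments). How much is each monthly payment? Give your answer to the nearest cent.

Monthly rate = 7.5%/12 = 0.0062500; payment = 224,000 × 0.0062500 / (1 − (1+0.0062500)^−180) = $2,076.51.

$2,076.51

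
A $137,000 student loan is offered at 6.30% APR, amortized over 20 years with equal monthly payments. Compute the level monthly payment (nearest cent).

Monthly rate = 6.3%/12 = 0.0052500; payment = 137,000 × 0.0052500 / (1 − (1+0.0052500)^−240) = $1,005.37.

$1,005.37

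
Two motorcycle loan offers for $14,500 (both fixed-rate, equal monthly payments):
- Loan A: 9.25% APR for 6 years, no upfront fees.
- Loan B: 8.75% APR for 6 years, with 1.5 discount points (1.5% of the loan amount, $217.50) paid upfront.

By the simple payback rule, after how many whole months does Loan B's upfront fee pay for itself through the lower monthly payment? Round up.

61 months

Loan A: monthly rate = 9.25%/12 = 0.0077083; payment = 14,500 × 0.0077083 / (1 − (1+0.0077083)^−72) = $263.17.
Loan B: at 8.75% the monthly rate is 0.0072917, so the payment is 14,500 × 0.0072917 / (1 − 1.0072917^−72) = $259.57.
Monthly savings = $263.17 − $259.57 = $3.60.
Break-even = $217.50 / $3.60 = 60.42 → 61 months.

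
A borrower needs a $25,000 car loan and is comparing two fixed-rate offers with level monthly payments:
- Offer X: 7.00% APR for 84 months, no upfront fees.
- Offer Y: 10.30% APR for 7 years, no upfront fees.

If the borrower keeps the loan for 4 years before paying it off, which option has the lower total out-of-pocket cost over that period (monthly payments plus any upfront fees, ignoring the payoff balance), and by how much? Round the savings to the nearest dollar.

Offer X: at 7.00% the monthly rate is 0.0058333, so the payment is 25,000 × 0.0058333 / (1 − 1.0058333^−84) = $377.32.
Offer Y: monthly rate = 10.3%/12 = 0.0085833; payment = 25,000 × 0.0085833 / (1 − (1+0.0085833)^−84) = $418.92.
Over 48 months: Offer X costs 48 × $377.32 = $18,111.36; Offer Y costs 48 × $418.92 = $20,108.16.
Offer X is cheaper by $20,108.16 − $18,111.36 = $1,996.80.

Offer X by $1,997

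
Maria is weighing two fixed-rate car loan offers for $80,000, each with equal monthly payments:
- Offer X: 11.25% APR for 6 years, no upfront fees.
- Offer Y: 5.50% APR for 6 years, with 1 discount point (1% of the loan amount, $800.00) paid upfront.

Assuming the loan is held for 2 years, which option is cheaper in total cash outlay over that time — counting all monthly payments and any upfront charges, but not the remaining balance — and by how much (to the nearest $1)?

Offer X: monthly rate = 11.25%/12 = 0.0093750; payment = 80,000 × 0.0093750 / (1 − (1+0.0093750)^−72) = $1,532.99.
Offer Y: monthly rate = 5.5%/12 = 0.0045833; payment = 80,000 × 0.0045833 / (1 − (1+0.0045833)^−72) = $1,307.03.
Over 24 months: Offer X costs 24 × $1,532.99 = $36,791.76; Offer Y costs 24 × $1,307.03 + $800.00 = $32,168.72.
Offer Y is cheaper by $36,791.76 − $32,168.72 = $4,623.04.

Offer Y by $4,623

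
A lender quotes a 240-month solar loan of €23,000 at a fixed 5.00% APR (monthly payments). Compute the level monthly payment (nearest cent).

At 5.00% the monthly rate is 0.0041667, so the payment is 23,000 × 0.0041667 / (1 − 1.0041667^−240) = €151.79.

€151.79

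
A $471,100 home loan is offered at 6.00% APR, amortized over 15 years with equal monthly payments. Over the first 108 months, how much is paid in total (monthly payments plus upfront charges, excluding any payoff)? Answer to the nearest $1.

$429,344

At 6.00% the monthly rate is 0.0050000, so the payment is 471,100 × 0.0050000 / (1 − 1.0050000^−180) = $3,975.41.
Total outlay = 108 × $3,975.41 = $429,344.28.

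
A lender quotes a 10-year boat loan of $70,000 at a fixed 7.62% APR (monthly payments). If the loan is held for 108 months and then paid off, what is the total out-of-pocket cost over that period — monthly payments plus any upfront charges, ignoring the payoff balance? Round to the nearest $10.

Monthly rate = 7.62%/12 = 0.0063500; payment = 70,000 × 0.0063500 / (1 − (1+0.0063500)^−120) = $835.30.
Total outlay = 108 × $835.30 = $90,212.40.

$90,210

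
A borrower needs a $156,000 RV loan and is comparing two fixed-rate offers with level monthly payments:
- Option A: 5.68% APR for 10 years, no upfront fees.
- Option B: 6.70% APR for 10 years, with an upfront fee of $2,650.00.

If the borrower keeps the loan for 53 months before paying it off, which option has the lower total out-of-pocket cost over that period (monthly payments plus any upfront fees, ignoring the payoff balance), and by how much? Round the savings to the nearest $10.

Option A by $6,910

Option A: at 5.68% the monthly rate is 0.0047333, so the payment is 156,000 × 0.0047333 / (1 − 1.0047333^−120) = $1,706.96.
Option B: at 6.70% the monthly rate is 0.0055833, so the payment is 156,000 × 0.0055833 / (1 − 1.0055833^−120) = $1,787.26.
Over 53 months: Option A costs 53 × $1,706.96 = $90,468.88; Option B costs 53 × $1,787.26 + $2,650.00 = $97,374.78.
Option A is cheaper by $97,374.78 − $90,468.88 = $6,905.90.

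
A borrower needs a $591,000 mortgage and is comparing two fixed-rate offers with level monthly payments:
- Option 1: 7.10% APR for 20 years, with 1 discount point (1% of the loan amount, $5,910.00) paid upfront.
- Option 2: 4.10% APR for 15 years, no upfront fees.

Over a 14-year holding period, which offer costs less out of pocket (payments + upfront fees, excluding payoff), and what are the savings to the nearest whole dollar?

Option 1: monthly rate = 7.1%/12 = 0.0059167; payment = 591,000 × 0.0059167 / (1 − (1+0.0059167)^−240) = $4,617.56.
Option 2: monthly rate = 4.1%/12 = 0.0034167; payment = 591,000 × 0.0034167 / (1 − (1+0.0034167)^−180) = $4,401.23.
Over 168 months: Option 1 costs 168 × $4,617.56 + $5,910.00 = $781,660.08; Option 2 costs 168 × $4,401.23 = $739,406.64.
Option 2 is cheaper by $781,660.08 − $739,406.64 = $42,253.44.

Option 2 by $42,253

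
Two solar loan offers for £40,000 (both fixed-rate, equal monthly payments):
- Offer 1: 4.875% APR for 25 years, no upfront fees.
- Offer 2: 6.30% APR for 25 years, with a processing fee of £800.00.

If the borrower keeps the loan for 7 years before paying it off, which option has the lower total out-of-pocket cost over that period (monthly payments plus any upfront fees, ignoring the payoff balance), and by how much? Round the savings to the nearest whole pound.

Offer 1: at 4.875% the monthly rate is 0.0040625, so the payment is 40,000 × 0.0040625 / (1 − 1.0040625^−300) = £230.93.
Offer 2: at 6.30% the monthly rate is 0.0052500, so the payment is 40,000 × 0.0052500 / (1 − 1.0052500^−300) = £265.11.
Over 84 months: Offer 1 costs 84 × £230.93 = £19,398.12; Offer 2 costs 84 × £265.11 + £800.00 = £23,069.24.
Offer 1 is cheaper by £23,069.24 − £19,398.12 = £3,671.12.

Offer 1 by £3,671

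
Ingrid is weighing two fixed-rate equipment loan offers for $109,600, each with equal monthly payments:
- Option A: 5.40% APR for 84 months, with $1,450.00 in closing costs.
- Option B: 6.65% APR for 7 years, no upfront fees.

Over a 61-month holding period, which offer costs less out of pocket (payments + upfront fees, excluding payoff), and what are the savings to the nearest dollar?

Option A: at 5.40% the monthly rate is 0.0045000, so the payment is 109,600 × 0.0045000 / (1 − 1.0045000^−84) = $1,569.76.
Option B: monthly rate = 6.65%/12 = 0.0055417; payment = 109,600 × 0.0055417 / (1 − (1+0.0055417)^−84) = $1,635.47.
Over 61 months: Option A costs 61 × $1,569.76 + $1,450.00 = $97,205.36; Option B costs 61 × $1,635.47 = $99,763.67.
Option A is cheaper by $99,763.67 − $97,205.36 = $2,558.31.

Option A by $2,558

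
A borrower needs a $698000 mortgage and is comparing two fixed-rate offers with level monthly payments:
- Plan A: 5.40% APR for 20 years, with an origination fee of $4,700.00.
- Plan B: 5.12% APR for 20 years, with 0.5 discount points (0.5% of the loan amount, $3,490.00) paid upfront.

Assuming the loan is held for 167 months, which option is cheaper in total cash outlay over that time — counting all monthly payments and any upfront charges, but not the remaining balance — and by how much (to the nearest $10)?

Plan A: monthly rate = 5.4%/12 = 0.0045000; payment = 698,000 × 0.0045000 / (1 − (1+0.0045000)^−240) = $4,762.12.
Plan B: at 5.12% the monthly rate is 0.0042667, so the payment is 698,000 × 0.0042667 / (1 − 1.0042667^−240) = $4,652.89.
Over 167 months: Plan A costs 167 × $4,762.12 + $4,700.00 = $799,974.04; Plan B costs 167 × $4,652.89 + $3,490.00 = $780,522.63.
Plan B is cheaper by $799,974.04 − $780,522.63 = $19,451.41.

Plan B by $19,450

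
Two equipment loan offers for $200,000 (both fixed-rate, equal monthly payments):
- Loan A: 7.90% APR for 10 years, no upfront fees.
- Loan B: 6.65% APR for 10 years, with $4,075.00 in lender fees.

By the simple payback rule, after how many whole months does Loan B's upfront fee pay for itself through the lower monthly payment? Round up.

32 months

Loan A: monthly rate = 7.9%/12 = 0.0065833; payment = 200,000 × 0.0065833 / (1 − (1+0.0065833)^−120) = $2,416.00.
Loan B: monthly rate = 6.65%/12 = 0.0055417; payment = 200,000 × 0.0055417 / (1 − (1+0.0055417)^−120) = $2,286.25.
Monthly savings = $2,416.00 − $2,286.25 = $129.75.
Break-even = $4,075.00 / $129.75 = 31.41 → 32 months.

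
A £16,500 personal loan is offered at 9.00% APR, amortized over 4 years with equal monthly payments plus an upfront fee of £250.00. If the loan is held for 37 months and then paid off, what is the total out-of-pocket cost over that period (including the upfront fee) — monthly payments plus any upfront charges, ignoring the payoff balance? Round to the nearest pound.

At 9.00% the monthly rate is 0.0075000, so the payment is 16,500 × 0.0075000 / (1 − 1.0075000^−48) = £410.60.
Total outlay = 37 × £410.60 + £250.00 = £15,442.20.

£15,442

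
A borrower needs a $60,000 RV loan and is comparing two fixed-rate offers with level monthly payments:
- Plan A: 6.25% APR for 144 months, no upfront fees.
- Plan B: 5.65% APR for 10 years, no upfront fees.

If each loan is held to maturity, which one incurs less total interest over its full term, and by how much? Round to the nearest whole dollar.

Plan A: monthly rate = 6.25%/12 = 0.0052083; payment = 60,000 × 0.0052083 / (1 − (1+0.0052083)^−144) = $593.30.
Total interest on Plan A = 144 × $593.30 − $60,000 = $25,435.20.
Plan B: at 5.65% the monthly rate is 0.0047083, so the payment is 60,000 × 0.0047083 / (1 − 1.0047083^−120) = $655.63.
Total interest on Plan B = 120 × $655.63 − $60,000 = $18,675.60.
Plan B is lower by $6,759.60.

Plan B by $6,760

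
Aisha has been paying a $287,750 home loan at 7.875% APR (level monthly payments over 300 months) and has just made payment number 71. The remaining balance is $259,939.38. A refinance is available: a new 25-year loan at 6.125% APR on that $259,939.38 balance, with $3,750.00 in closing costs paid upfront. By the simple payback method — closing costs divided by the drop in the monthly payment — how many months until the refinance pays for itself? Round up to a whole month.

Current payment = 287,750 × 7.875%/12 / (1 − (1+0.0065625)^−300) = $2,197.13.
Refinanced payment = 259,939.38 × 0.0051042 / (1 − (1+0.0051042)^−300) = $1,694.71.
Monthly savings = $2,197.13 − $1,694.71 = $502.42.
Break-even = $3,750.00 / $502.42 = 7.46 → 8 months.

8 months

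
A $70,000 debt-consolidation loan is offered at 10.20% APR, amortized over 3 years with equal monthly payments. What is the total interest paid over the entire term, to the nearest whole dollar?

Monthly rate = 10.2%/12 = 0.0085000; payment = 70,000 × 0.0085000 / (1 − (1+0.0085000)^−36) = $2,265.28.
Total paid = 36 × $2,265.28 = $81,550.08; interest = $81,550.08 − $70,000 = $11,550.08.

$11,550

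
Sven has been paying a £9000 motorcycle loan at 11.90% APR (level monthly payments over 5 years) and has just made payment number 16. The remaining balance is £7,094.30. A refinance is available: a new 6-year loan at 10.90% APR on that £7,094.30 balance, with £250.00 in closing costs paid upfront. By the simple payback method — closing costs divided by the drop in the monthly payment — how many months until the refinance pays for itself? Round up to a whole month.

Current payment = 9,000 × 11.9%/12 / (1 − (1+0.0099167)^−60) = £199.75.
Refinanced payment = 7,094.30 × 0.0090833 / (1 − (1+0.0090833)^−72) = £134.67.
Monthly savings = £199.75 − £134.67 = £65.08.
Break-even = £250.00 / £65.08 = 3.84 → 4 months.

4 months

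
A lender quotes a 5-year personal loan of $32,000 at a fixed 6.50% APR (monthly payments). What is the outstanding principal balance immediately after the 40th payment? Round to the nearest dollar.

$11,838

With monthly rate i = 6.5%/12 = 0.0054167, the balance after k of n payments is P · [(1+i)^n − (1+i)^k] / [(1+i)^n − 1].
(1+0.0054167)^60 = 1.38281732 and (1+0.0054167)^40 = 1.24120412, so the balance is 32,000 × (1.38281732 − 1.24120412) / (1.38281732 − 1) = $11,837.56.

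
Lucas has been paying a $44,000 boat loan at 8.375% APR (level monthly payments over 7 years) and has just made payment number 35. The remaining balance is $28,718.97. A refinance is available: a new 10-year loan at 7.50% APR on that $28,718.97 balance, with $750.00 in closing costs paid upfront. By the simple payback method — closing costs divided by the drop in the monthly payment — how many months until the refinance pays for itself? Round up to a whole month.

Current payment = 44,000 × 8.375%/12 / (1 − (1+0.0069792)^−84) = $694.04.
Refinanced payment = 28,718.97 × 0.0062500 / (1 − (1+0.0062500)^−120) = $340.90.
Monthly savings = $694.04 − $340.90 = $353.14.
Break-even = $750.00 / $353.14 = 2.12 → 3 months.

3 months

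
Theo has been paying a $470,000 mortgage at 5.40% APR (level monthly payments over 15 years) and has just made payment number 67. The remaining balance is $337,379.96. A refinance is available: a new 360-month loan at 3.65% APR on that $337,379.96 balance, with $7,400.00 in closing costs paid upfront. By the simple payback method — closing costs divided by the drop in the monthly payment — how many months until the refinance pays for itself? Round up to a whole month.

Current payment = 470,000 × 5.4%/12 / (1 − (1+0.0045000)^−180) = $3,815.40.
Refinanced payment = 337,379.96 × 0.0030417 / (1 − (1+0.0030417)^−360) = $1,543.38.
Monthly savings = $3,815.40 − $1,543.38 = $2,272.02.
Break-even = $7,400.00 / $2,272.02 = 3.26 → 4 months.

4 months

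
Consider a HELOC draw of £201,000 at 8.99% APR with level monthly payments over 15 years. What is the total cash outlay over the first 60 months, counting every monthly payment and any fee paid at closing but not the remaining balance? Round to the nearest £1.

£122,249

Monthly rate = 8.99%/12 = 0.0074917; payment = 201,000 × 0.0074917 / (1 − (1+0.0074917)^−180) = £2,037.48.
Total outlay = 60 × £2,037.48 = £122,248.80.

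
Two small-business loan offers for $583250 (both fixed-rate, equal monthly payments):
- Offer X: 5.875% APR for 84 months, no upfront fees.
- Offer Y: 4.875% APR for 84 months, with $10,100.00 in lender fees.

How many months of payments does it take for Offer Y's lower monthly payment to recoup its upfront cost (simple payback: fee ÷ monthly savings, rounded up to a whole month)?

37 months

Offer X: at 5.875% the monthly rate is 0.0048958, so the payment is 583,250 × 0.0048958 / (1 − 1.0048958^−84) = $8,485.53.
Offer Y: at 4.875% the monthly rate is 0.0040625, so the payment is 583,250 × 0.0040625 / (1 − 1.0040625^−84) = $8,209.39.
Monthly savings = $8,485.53 − $8,209.39 = $276.14.
Break-even = $10,100.00 / $276.14 = 36.58 → 37 months.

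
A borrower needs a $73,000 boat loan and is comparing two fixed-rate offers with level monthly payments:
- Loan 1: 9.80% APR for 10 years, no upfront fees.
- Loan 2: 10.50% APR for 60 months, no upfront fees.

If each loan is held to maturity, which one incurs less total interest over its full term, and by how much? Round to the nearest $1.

Loan 1: monthly rate = 9.8%/12 = 0.0081667; payment = 73,000 × 0.0081667 / (1 − (1+0.0081667)^−120) = $956.63.
Total interest on Loan 1 = 120 × $956.63 − $73,000 = $41,795.60.
Loan 2: at 10.50% the monthly rate is 0.0087500, so the payment is 73,000 × 0.0087500 / (1 − 1.0087500^−60) = $1,569.05.
Total interest on Loan 2 = 60 × $1,569.05 − $73,000 = $21,143.00.
Loan 2 is lower by $20,652.60.

Loan 2 by $20,653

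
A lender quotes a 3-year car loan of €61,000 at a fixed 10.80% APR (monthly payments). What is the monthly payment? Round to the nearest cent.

€1,991.29

Monthly rate = 10.8%/12 = 0.0090000; payment = 61,000 × 0.0090000 / (1 − (1+0.0090000)^−36) = €1,991.29.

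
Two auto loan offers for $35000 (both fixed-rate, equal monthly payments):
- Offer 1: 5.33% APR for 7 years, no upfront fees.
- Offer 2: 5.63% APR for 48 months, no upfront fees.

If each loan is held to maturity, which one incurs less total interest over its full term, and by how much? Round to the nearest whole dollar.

Offer 1: monthly rate = 5.33%/12 = 0.0044417; payment = 35,000 × 0.0044417 / (1 − (1+0.0044417)^−84) = $500.13.
Total interest on Offer 1 = 84 × $500.13 − $35,000 = $7,010.92.
Offer 2: monthly rate = 5.63%/12 = 0.0046917; payment = 35,000 × 0.0046917 / (1 − (1+0.0046917)^−48) = $816.05.
Total interest on Offer 2 = 48 × $816.05 − $35,000 = $4,170.40.
Offer 2 is lower by $2,840.52.

Offer 2 by $2,841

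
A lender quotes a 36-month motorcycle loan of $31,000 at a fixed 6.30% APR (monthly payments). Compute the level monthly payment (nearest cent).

At 6.30% the monthly rate is 0.0052500, so the payment is 31,000 × 0.0052500 / (1 − 1.0052500^−36) = $947.30.

$947.30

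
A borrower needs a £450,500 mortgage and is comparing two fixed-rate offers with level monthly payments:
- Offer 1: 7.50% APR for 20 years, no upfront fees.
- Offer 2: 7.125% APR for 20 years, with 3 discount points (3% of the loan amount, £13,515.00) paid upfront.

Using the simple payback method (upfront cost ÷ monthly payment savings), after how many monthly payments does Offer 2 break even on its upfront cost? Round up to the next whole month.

Offer 1: at 7.50% the monthly rate is 0.0062500, so the payment is 450,500 × 0.0062500 / (1 − 1.0062500^−240) = £3,629.20.
Offer 2: monthly rate = 7.125%/12 = 0.0059375; payment = 450,500 × 0.0059375 / (1 − (1+0.0059375)^−240) = £3,526.60.
Monthly savings = £3,629.20 − £3,526.60 = £102.60.
Break-even = £13,515.00 / £102.60 = 131.73 → 132 months.

132 months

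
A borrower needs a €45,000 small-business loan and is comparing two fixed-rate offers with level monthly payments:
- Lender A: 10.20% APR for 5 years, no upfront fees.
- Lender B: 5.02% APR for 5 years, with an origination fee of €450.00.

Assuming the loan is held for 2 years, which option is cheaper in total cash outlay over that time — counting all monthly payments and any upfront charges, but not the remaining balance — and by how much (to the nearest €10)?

Lender A: monthly rate = 10.2%/12 = 0.0085000; payment = 45,000 × 0.0085000 / (1 − (1+0.0085000)^−60) = €960.55.
Lender B: at 5.02% the monthly rate is 0.0041833, so the payment is 45,000 × 0.0041833 / (1 − 1.0041833^−60) = €849.62.
Over 24 months: Lender A costs 24 × €960.55 = €23,053.20; Lender B costs 24 × €849.62 + €450.00 = €20,840.88.
Lender B is cheaper by €23,053.20 − €20,840.88 = €2,212.32.

Lender B by €2,210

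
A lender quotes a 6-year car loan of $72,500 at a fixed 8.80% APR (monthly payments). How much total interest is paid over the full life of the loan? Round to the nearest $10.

$21,080

Monthly rate = 8.8%/12 = 0.0073333; payment = 72,500 × 0.0073333 / (1 − (1+0.0073333)^−72) = $1,299.67.
Total paid = 72 × $1,299.67 = $93,576.24; interest = $93,576.24 − $72,500 = $21,076.24.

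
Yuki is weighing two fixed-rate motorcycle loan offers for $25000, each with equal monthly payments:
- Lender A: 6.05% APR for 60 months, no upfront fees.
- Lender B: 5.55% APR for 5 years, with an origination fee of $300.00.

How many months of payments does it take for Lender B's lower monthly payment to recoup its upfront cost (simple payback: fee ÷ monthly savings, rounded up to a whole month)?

52 months

Lender A: at 6.05% the monthly rate is 0.0050417, so the payment is 25,000 × 0.0050417 / (1 − 1.0050417^−60) = $483.90.
Lender B: monthly rate = 5.55%/12 = 0.0046250; payment = 25,000 × 0.0046250 / (1 − (1+0.0046250)^−60) = $478.11.
Monthly savings = $483.90 − $478.11 = $5.79.
Break-even = $300.00 / $5.79 = 51.81 → 52 months.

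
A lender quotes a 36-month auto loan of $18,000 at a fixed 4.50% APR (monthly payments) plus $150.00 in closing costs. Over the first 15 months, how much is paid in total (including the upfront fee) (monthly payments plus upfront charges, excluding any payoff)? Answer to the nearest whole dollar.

Monthly rate = 4.5%/12 = 0.0037500; payment = 18,000 × 0.0037500 / (1 − (1+0.0037500)^−36) = $535.44.
Total outlay = 15 × $535.44 + $150.00 = $8,181.60.

$8,182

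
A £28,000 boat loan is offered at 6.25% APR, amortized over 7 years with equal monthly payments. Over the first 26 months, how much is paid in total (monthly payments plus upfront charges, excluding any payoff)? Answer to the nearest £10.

Monthly rate = 6.25%/12 = 0.0052083; payment = 28,000 × 0.0052083 / (1 − (1+0.0052083)^−84) = £412.40.
Total outlay = 26 × £412.40 = £10,722.40.

£10,720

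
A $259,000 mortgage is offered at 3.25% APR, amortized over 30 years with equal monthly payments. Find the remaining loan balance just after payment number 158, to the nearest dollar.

$175,190

With monthly rate i = 3.25%/12 = 0.0027083, the balance after k of n payments is P · [(1+i)^n − (1+i)^k] / [(1+i)^n − 1].
(1+0.0027083)^360 = 2.64767545 and (1+0.0027083)^158 = 1.53317115, so the balance is 259,000 × (2.64767545 − 1.53317115) / (2.64767545 − 1) = $175,190.21.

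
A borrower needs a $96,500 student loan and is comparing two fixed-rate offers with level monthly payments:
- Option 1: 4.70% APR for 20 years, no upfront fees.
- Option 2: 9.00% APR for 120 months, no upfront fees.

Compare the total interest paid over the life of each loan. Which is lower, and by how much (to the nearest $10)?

Option 2 by $2,340

Option 1: monthly rate = 4.7%/12 = 0.0039167; payment = 96,500 × 0.0039167 / (1 − (1+0.0039167)^−240) = $620.97.
Total interest on Option 1 = 240 × $620.97 − $96,500 = $52,532.80.
Option 2: at 9.00% the monthly rate is 0.0075000, so the payment is 96,500 × 0.0075000 / (1 − 1.0075000^−120) = $1,222.42.
Total interest on Option 2 = 120 × $1,222.42 − $96,500 = $50,190.40.
Option 2 is lower by $2,342.40.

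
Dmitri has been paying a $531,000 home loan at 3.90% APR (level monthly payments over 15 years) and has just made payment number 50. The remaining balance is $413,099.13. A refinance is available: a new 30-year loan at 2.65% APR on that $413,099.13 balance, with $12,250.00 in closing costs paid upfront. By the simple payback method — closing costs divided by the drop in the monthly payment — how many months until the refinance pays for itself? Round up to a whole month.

Current payment = 531,000 × 3.9%/12 / (1 − (1+0.0032500)^−180) = $3,901.19.
Refinanced payment = 413,099.13 × 0.0022083 / (1 − (1+0.0022083)^−360) = $1,664.64.
Monthly savings = $3,901.19 − $1,664.64 = $2,236.55.
Break-even = $12,250.00 / $2,236.55 = 5.48 → 6 months.

6 months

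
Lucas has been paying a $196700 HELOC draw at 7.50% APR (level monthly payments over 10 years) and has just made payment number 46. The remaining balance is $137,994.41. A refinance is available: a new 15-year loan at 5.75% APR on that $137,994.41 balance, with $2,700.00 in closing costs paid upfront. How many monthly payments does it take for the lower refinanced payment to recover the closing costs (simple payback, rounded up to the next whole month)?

3 months

Current payment = 196,700 × 7.5%/12 / (1 − (1+0.0062500)^−120) = $2,334.86.
Refinanced payment = 137,994.41 × 0.0047917 / (1 − (1+0.0047917)^−180) = $1,145.92.
Monthly savings = $2,334.86 − $1,145.92 = $1,188.94.
Break-even = $2,700.00 / $1,188.94 = 2.27 → 3 months.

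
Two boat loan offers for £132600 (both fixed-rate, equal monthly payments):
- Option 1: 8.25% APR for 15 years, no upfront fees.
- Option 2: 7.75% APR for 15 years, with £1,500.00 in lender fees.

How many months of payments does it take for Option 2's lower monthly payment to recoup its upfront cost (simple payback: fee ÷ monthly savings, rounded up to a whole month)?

40 months

Option 1: monthly rate = 8.25%/12 = 0.0068750; payment = 132,600 × 0.0068750 / (1 − (1+0.0068750)^−180) = £1,286.41.
Option 2: at 7.75% the monthly rate is 0.0064583, so the payment is 132,600 × 0.0064583 / (1 − 1.0064583^−180) = £1,248.13.
Monthly savings = £1,286.41 − £1,248.13 = £38.28.
Break-even = £1,500.00 / £38.28 = 39.18 → 40 months.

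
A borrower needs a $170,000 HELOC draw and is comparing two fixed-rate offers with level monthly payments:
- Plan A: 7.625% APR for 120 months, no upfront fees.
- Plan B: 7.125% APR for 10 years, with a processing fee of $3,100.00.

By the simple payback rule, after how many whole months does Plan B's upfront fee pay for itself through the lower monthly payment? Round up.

71 months

Plan A: monthly rate = 7.625%/12 = 0.0063542; payment = 170,000 × 0.0063542 / (1 − (1+0.0063542)^−120) = $2,029.04.
Plan B: monthly rate = 7.125%/12 = 0.0059375; payment = 170,000 × 0.0059375 / (1 − (1+0.0059375)^−120) = $1,984.81.
Monthly savings = $2,029.04 − $1,984.81 = $44.23.
Break-even = $3,100.00 / $44.23 = 70.09 → 71 months.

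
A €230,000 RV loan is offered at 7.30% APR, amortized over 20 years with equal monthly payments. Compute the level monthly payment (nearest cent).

€1,824.84

Monthly rate = 7.3%/12 = 0.0060833; payment = 230,000 × 0.0060833 / (1 − (1+0.0060833)^−240) = €1,824.84.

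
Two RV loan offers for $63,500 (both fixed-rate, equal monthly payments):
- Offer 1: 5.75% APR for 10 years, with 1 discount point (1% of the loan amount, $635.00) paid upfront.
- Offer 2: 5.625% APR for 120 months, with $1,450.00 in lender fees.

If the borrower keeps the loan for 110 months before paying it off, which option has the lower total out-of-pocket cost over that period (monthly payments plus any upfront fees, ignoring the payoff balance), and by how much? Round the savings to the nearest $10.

Offer 1: at 5.75% the monthly rate is 0.0047917, so the payment is 63,500 × 0.0047917 / (1 − 1.0047917^−120) = $697.03.
Offer 2: at 5.625% the monthly rate is 0.0046875, so the payment is 63,500 × 0.0046875 / (1 − 1.0046875^−120) = $693.08.
Over 110 months: Offer 1 costs 110 × $697.03 + $635.00 = $77,308.30; Offer 2 costs 110 × $693.08 + $1,450.00 = $77,688.80.
Offer 1 is cheaper by $77,688.80 − $77,308.30 = $380.50.

Offer 1 by $380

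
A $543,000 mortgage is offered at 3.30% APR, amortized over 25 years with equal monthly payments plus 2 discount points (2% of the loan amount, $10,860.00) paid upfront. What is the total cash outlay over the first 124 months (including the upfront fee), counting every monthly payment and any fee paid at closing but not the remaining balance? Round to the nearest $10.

$340,760

At 3.30% the monthly rate is 0.0027500, so the payment is 543,000 × 0.0027500 / (1 − 1.0027500^−300) = $2,660.49.
Total outlay = 124 × $2,660.49 + $10,860.00 = $340,760.76.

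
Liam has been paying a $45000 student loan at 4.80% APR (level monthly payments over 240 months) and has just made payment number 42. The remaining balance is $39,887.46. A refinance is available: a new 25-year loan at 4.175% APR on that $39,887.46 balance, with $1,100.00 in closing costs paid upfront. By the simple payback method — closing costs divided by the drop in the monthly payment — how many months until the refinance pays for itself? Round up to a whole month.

Current payment = 45,000 × 4.8%/12 / (1 − (1+0.0040000)^−240) = $292.03.
Refinanced payment = 39,887.46 × 0.0034792 / (1 − (1+0.0034792)^−300) = $214.41.
Monthly savings = $292.03 − $214.41 = $77.62.
Break-even = $1,100.00 / $77.62 = 14.17 → 15 months.

15 months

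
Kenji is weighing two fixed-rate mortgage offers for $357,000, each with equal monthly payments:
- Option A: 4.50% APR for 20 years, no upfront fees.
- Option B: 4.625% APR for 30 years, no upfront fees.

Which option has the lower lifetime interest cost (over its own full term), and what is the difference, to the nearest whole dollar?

Option A: at 4.50% the monthly rate is 0.0037500, so the payment is 357,000 × 0.0037500 / (1 − 1.0037500^−240) = $2,258.56.
Total interest on Option A = 240 × $2,258.56 − $357,000 = $185,054.40.
Option B: monthly rate = 4.625%/12 = 0.0038542; payment = 357,000 × 0.0038542 / (1 − (1+0.0038542)^−360) = $1,835.48.
Total interest on Option B = 360 × $1,835.48 − $357,000 = $303,772.80.
Option A is lower by $118,718.40.

Option A by $118,718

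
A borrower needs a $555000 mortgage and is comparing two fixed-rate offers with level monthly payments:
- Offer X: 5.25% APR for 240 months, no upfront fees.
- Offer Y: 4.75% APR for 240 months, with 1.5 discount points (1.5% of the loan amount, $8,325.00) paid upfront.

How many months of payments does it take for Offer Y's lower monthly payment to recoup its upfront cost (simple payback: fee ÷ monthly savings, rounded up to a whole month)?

Offer X: monthly rate = 5.25%/12 = 0.0043750; payment = 555,000 × 0.0043750 / (1 − (1+0.0043750)^−240) = $3,739.84.
Offer Y: at 4.75% the monthly rate is 0.0039583, so the payment is 555,000 × 0.0039583 / (1 − 1.0039583^−240) = $3,586.54.
Monthly savings = $3,739.84 − $3,586.54 = $153.30.
Break-even = $8,325.00 / $153.30 = 54.31 → 55 months.

55 months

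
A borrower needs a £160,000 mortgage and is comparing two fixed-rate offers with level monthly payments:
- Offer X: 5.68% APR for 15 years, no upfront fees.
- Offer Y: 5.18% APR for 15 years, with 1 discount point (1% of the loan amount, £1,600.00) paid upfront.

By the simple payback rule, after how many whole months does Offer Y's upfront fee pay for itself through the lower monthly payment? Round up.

Offer X: monthly rate = 5.68%/12 = 0.0047333; payment = 160,000 × 0.0047333 / (1 − (1+0.0047333)^−180) = £1,322.67.
Offer Y: at 5.18% the monthly rate is 0.0043167, so the payment is 160,000 × 0.0043167 / (1 − 1.0043167^−180) = £1,280.32.
Monthly savings = £1,322.67 − £1,280.32 = £42.35.
Break-even = £1,600.00 / £42.35 = 37.78 → 38 months.

38 months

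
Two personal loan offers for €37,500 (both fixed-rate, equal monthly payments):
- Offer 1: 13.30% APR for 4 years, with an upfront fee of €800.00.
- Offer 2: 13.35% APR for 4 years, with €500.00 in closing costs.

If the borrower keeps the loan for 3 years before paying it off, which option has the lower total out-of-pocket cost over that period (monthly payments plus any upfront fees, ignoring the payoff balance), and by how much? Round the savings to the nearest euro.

Offer 1: at 13.30% the monthly rate is 0.0110833, so the payment is 37,500 × 0.0110833 / (1 − 1.0110833^−48) = €1,011.62.
Offer 2: monthly rate = 13.35%/12 = 0.0111250; payment = 37,500 × 0.0111250 / (1 − (1+0.0111250)^−48) = €1,012.56.
Over 36 months: Offer 1 costs 36 × €1,011.62 + €800.00 = €37,218.32; Offer 2 costs 36 × €1,012.56 + €500.00 = €36,952.16.
Offer 2 is cheaper by €37,218.32 − €36,952.16 = €266.16.

Offer 2 by €266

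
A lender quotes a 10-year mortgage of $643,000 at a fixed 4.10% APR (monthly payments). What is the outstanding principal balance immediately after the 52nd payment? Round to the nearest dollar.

With monthly rate i = 4.1%/12 = 0.0034167, the balance after k of n payments is P · [(1+i)^n − (1+i)^k] / [(1+i)^n − 1].
(1+0.0034167)^120 = 1.50576515 and (1+0.0034167)^52 = 1.19406547, so the balance is 643,000 × (1.50576515 − 1.19406547) / (1.50576515 − 1) = $396,276.61.

$396,277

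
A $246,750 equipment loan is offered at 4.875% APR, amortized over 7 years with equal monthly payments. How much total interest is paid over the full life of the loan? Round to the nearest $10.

At 4.875% the monthly rate is 0.0040625, so the payment is 246,750 × 0.0040625 / (1 − 1.0040625^−84) = $3,473.07.
Total paid = 84 × $3,473.07 = $291,737.88; interest = $291,737.88 − $246,750 = $44,987.88.

$44,990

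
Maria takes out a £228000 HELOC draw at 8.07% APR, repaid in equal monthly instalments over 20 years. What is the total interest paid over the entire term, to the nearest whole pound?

At 8.07% the monthly rate is 0.0067250, so the payment is 228,000 × 0.0067250 / (1 − 1.0067250^−240) = £1,917.03.
Total paid = 240 × £1,917.03 = £460,087.20; interest = £460,087.20 − £228,000 = £232,087.20.

£232,087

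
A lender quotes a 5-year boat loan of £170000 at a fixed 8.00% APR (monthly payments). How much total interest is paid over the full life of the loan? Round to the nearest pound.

£36,819

Monthly rate = 8%/12 = 0.0066667; payment = 170,000 × 0.0066667 / (1 − (1+0.0066667)^−60) = £3,446.99.
Total paid = 60 × £3,446.99 = £206,819.40; interest = £206,819.40 − £170,000 = £36,819.40.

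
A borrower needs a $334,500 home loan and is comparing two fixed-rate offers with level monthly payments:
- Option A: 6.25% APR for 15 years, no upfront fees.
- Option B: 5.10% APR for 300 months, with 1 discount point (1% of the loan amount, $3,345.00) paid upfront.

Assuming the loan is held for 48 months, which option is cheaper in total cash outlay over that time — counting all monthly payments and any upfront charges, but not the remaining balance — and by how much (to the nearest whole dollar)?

Option A: monthly rate = 6.25%/12 = 0.0052083; payment = 334,500 × 0.0052083 / (1 − (1+0.0052083)^−180) = $2,868.08.
Option B: monthly rate = 5.1%/12 = 0.0042500; payment = 334,500 × 0.0042500 / (1 − (1+0.0042500)^−300) = $1,974.99.
Over 48 months: Option A costs 48 × $2,868.08 = $137,667.84; Option B costs 48 × $1,974.99 + $3,345.00 = $98,144.52.
Option B is cheaper by $137,667.84 − $98,144.52 = $39,523.32.

Option B by $39,523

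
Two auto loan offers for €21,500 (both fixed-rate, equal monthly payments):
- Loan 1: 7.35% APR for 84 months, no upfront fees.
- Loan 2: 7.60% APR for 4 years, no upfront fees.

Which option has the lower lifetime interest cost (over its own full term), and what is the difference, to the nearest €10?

Loan 1: at 7.35% the monthly rate is 0.0061250, so the payment is 21,500 × 0.0061250 / (1 − 1.0061250^−84) = €328.18.
Total interest on Loan 1 = 84 × €328.18 − €21,500 = €6,067.12.
Loan 2: monthly rate = 7.6%/12 = 0.0063333; payment = 21,500 × 0.0063333 / (1 − (1+0.0063333)^−48) = €520.85.
Total interest on Loan 2 = 48 × €520.85 − €21,500 = €3,500.80.
Loan 2 is lower by €2,566.32.

Loan 2 by €2,570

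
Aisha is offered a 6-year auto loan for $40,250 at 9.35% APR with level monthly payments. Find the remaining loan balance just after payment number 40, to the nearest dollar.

$20,677

With monthly rate i = 9.35%/12 = 0.0077917, the balance after k of n payments is P · [(1+i)^n − (1+i)^k] / [(1+i)^n − 1].
(1+0.0077917)^72 = 1.74861793 and (1+0.0077917)^40 = 1.36405071, so the balance is 40,250 × (1.74861793 − 1.36405071) / (1.74861793 − 1) = $20,676.54.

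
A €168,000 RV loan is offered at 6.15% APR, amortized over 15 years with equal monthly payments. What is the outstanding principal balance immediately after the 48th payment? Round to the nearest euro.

€137,052

With monthly rate i = 6.15%/12 = 0.0051250, the balance after k of n payments is P · [(1+i)^n − (1+i)^k] / [(1+i)^n − 1].
(1+0.0051250)^180 = 2.50965210 and (1+0.0051250)^48 = 1.27809638, so the balance is 168,000 × (2.50965210 − 1.27809638) / (2.50965210 − 1) = €137,052.35.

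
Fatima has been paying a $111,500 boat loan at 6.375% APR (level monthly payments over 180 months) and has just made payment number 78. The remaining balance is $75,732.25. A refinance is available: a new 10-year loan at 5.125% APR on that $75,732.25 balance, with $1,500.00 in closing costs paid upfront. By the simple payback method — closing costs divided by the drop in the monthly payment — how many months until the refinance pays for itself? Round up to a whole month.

Current payment = 111,500 × 6.375%/12 / (1 − (1+0.0053125)^−180) = $963.64.
Refinanced payment = 75,732.25 × 0.0042708 / (1 − (1+0.0042708)^−120) = $807.89.
Monthly savings = $963.64 − $807.89 = $155.75.
Break-even = $1,500.00 / $155.75 = 9.63 → 10 months.

10 months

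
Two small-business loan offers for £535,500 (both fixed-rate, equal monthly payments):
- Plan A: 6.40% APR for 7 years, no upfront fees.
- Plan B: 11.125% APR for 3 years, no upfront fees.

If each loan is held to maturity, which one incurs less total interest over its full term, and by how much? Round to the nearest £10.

Plan A: monthly rate = 6.4%/12 = 0.0053333; payment = 535,500 × 0.0053333 / (1 − (1+0.0053333)^−84) = £7,925.97.
Total interest on Plan A = 84 × £7,925.97 − £535,500 = £130,281.48.
Plan B: monthly rate = 11.125%/12 = 0.0092708; payment = 535,500 × 0.0092708 / (1 − (1+0.0092708)^−36) = £17,563.30.
Total interest on Plan B = 36 × £17,563.30 − £535,500 = £96,778.80.
Plan B is lower by £33,502.68.

Plan B by £33,500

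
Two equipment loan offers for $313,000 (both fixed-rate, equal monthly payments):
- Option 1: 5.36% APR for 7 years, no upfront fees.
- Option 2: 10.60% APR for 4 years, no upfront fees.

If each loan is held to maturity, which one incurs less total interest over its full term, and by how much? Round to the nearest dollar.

Option 1 by $9,319

Option 1: at 5.36% the monthly rate is 0.0044667, so the payment is 313,000 × 0.0044667 / (1 − 1.0044667^−84) = $4,477.05.
Total interest on Option 1 = 84 × $4,477.05 − $313,000 = $63,072.20.
Option 2: at 10.60% the monthly rate is 0.0088333, so the payment is 313,000 × 0.0088333 / (1 − 1.0088333^−48) = $8,028.98.
Total interest on Option 2 = 48 × $8,028.98 − $313,000 = $72,391.04.
Option 1 is lower by $9,318.84.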